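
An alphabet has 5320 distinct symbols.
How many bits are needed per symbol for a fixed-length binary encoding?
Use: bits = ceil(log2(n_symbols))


log2(5320) = 12.3772
Bracket: 2^12 = 4096 < 5320 <= 2^13 = 8192
So ceil(log2(5320)) = 13

bits = ceil(log2(5320)) = ceil(12.3772) = 13 bits


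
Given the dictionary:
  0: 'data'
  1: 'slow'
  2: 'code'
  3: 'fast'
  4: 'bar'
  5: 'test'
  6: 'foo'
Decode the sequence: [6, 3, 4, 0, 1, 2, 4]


Look up each index in the dictionary:
  6 -> 'foo'
  3 -> 'fast'
  4 -> 'bar'
  0 -> 'data'
  1 -> 'slow'
  2 -> 'code'
  4 -> 'bar'

Decoded: "foo fast bar data slow code bar"


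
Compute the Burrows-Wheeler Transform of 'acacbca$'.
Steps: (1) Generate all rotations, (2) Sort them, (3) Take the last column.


Rotations (sorted):
  0: $acacbca -> last char: a
  1: a$acacbc -> last char: c
  2: acacbca$ -> last char: $
  3: acbca$ac -> last char: c
  4: bca$acac -> last char: c
  5: ca$acacb -> last char: b
  6: cacbca$a -> last char: a
  7: cbca$aca -> last char: a


BWT = ac$ccbaa


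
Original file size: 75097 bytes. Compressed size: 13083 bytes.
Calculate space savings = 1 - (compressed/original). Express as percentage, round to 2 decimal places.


ratio = compressed/original = 13083/75097 = 0.174215
savings = 1 - ratio = 1 - 0.174215 = 0.825785
as a percentage: 0.825785 * 100 = 82.58%

Space savings = 1 - 13083/75097 = 82.58%


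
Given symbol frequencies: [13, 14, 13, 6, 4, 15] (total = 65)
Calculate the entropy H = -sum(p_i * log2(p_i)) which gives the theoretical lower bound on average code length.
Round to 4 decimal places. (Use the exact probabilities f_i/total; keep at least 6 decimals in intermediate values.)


Per-symbol terms -p_i * log2(p_i) with p_i = f_i/65:
  p = 13/65 = 0.200000: log2(p) = -2.321928, -p*log2(p) = 0.464386
  p = 14/65 = 0.215385: log2(p) = -2.215013, -p*log2(p) = 0.477080
  p = 13/65 = 0.200000: log2(p) = -2.321928, -p*log2(p) = 0.464386
  p = 6/65 = 0.092308: log2(p) = -3.437405, -p*log2(p) = 0.317299
  p = 4/65 = 0.061538: log2(p) = -4.022368, -p*log2(p) = 0.247530
  p = 15/65 = 0.230769: log2(p) = -2.115477, -p*log2(p) = 0.488187
H = 0.464386 + 0.477080 + 0.464386 + 0.317299 + 0.247530 + 0.488187 = 2.458868

H = 2.4589 bits/symbol


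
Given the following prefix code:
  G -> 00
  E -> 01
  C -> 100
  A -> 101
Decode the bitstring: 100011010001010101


Decoding step by step:
Bits 100 -> C
Bits 01 -> E
Bits 101 -> A
Bits 00 -> G
Bits 01 -> E
Bits 01 -> E
Bits 01 -> E
Bits 01 -> E


Decoded message: CEAGEEEE


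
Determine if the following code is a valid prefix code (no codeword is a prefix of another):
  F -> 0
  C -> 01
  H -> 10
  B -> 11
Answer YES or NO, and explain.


Checking each pair (does one codeword prefix another?):
  F='0' vs C='01': prefix -- VIOLATION

NO -- this is NOT a valid prefix code. F (0) is a prefix of C (01).


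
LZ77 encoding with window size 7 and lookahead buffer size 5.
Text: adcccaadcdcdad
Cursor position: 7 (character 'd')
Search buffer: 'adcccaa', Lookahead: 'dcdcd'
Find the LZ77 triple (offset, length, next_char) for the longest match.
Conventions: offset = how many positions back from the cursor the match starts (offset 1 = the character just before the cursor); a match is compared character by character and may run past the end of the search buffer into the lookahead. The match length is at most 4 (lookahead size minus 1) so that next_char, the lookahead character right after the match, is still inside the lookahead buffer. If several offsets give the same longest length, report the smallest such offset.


Try each offset into the search buffer:
  offset=1 (pos 6, char 'a'): match length 0
  offset=2 (pos 5, char 'a'): match length 0
  offset=3 (pos 4, char 'c'): match length 0
  offset=4 (pos 3, char 'c'): match length 0
  offset=5 (pos 2, char 'c'): match length 0
  offset=6 (pos 1, char 'd'): match length 2
  offset=7 (pos 0, char 'a'): match length 0
Longest match has length 2 at offset 6.
next_char = character at position 7 + 2 = 9 -> 'd'

Best match: offset=6, length=2 (matching 'dc' starting at position 1)
LZ77 triple: (6, 2, 'd')


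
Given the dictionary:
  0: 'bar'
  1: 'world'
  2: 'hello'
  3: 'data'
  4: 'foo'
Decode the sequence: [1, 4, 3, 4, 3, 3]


Look up each index in the dictionary:
  1 -> 'world'
  4 -> 'foo'
  3 -> 'data'
  4 -> 'foo'
  3 -> 'data'
  3 -> 'data'

Decoded: "world foo data foo data data"


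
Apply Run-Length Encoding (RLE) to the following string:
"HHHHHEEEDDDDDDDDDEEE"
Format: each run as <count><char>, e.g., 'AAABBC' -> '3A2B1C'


Scanning runs left to right:
  i=0: run of 'H' x 5 -> '5H'
  i=5: run of 'E' x 3 -> '3E'
  i=8: run of 'D' x 9 -> '9D'
  i=17: run of 'E' x 3 -> '3E'

RLE = 5H3E9D3E


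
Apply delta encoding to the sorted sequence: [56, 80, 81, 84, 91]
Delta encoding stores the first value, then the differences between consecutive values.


First value: 56
Deltas:
  80 - 56 = 24
  81 - 80 = 1
  84 - 81 = 3
  91 - 84 = 7


Delta encoded: [56, 24, 1, 3, 7]


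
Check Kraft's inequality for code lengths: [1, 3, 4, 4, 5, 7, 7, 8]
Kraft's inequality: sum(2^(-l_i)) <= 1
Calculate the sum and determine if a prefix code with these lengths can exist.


Sum = 2^(-1) + 2^(-3) + 2^(-4) + 2^(-4) + 2^(-5) + 2^(-7) + 2^(-7) + 2^(-8)
    = 0.5 + 0.125 + 0.0625 + 0.0625 + 0.03125 + 0.0078125 + 0.0078125 + 0.00390625
    = 205/256 = 0.80078125
Since 0.80078125 <= 1, Kraft's inequality IS satisfied.
A prefix code with these lengths CAN exist.

Kraft sum = 0.80078125. Satisfied.


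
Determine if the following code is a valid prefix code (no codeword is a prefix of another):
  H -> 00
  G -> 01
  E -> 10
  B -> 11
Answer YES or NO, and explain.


Checking each pair (does one codeword prefix another?):
  H='00' vs G='01': no prefix
  H='00' vs E='10': no prefix
  H='00' vs B='11': no prefix
  G='01' vs H='00': no prefix
  G='01' vs E='10': no prefix
  G='01' vs B='11': no prefix
  E='10' vs H='00': no prefix
  E='10' vs G='01': no prefix
  E='10' vs B='11': no prefix
  B='11' vs H='00': no prefix
  B='11' vs G='01': no prefix
  B='11' vs E='10': no prefix
No violation found over all pairs.

YES -- this is a valid prefix code. No codeword is a prefix of any other codeword.


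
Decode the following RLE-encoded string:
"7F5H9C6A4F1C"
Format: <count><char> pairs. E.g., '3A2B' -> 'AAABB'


Expanding each <count><char> pair:
  7F -> 'FFFFFFF'
  5H -> 'HHHHH'
  9C -> 'CCCCCCCCC'
  6A -> 'AAAAAA'
  4F -> 'FFFF'
  1C -> 'C'

Decoded = FFFFFFFHHHHHCCCCCCCCCAAAAAAFFFFC


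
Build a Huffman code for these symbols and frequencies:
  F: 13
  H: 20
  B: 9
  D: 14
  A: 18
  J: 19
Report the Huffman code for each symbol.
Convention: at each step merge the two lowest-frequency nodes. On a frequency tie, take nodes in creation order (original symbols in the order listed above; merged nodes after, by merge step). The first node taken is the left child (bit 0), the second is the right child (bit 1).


Huffman tree construction:
Step 1: Merge B(9) + F(13) = 22
Step 2: Merge D(14) + A(18) = 32
Step 3: Merge J(19) + H(20) = 39
Step 4: Merge (B+F)(22) + (D+A)(32) = 54
Step 5: Merge (J+H)(39) + ((B+F)+(D+A))(54) = 93
Read each symbol's code off the tree from the root (left child = 0, right child = 1).

Codes:
  F: 101 (length 3)
  H: 01 (length 2)
  B: 100 (length 3)
  D: 110 (length 3)
  A: 111 (length 3)
  J: 00 (length 2)
Average code length: 240/93 = 2.5806 bits/symbol


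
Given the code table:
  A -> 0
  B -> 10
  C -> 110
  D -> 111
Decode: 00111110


Decoding:
0 -> A
0 -> A
111 -> D
110 -> C


Result: AADC


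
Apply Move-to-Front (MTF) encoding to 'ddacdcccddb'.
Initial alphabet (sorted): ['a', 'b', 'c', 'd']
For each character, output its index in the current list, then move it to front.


MTF encoding:
'd': index 3 in ['a', 'b', 'c', 'd'] -> ['d', 'a', 'b', 'c']
'd': index 0 in ['d', 'a', 'b', 'c'] -> ['d', 'a', 'b', 'c']
'a': index 1 in ['d', 'a', 'b', 'c'] -> ['a', 'd', 'b', 'c']
'c': index 3 in ['a', 'd', 'b', 'c'] -> ['c', 'a', 'd', 'b']
'd': index 2 in ['c', 'a', 'd', 'b'] -> ['d', 'c', 'a', 'b']
'c': index 1 in ['d', 'c', 'a', 'b'] -> ['c', 'd', 'a', 'b']
'c': index 0 in ['c', 'd', 'a', 'b'] -> ['c', 'd', 'a', 'b']
'c': index 0 in ['c', 'd', 'a', 'b'] -> ['c', 'd', 'a', 'b']
'd': index 1 in ['c', 'd', 'a', 'b'] -> ['d', 'c', 'a', 'b']
'd': index 0 in ['d', 'c', 'a', 'b'] -> ['d', 'c', 'a', 'b']
'b': index 3 in ['d', 'c', 'a', 'b'] -> ['b', 'd', 'c', 'a']


Output: [3, 0, 1, 3, 2, 1, 0, 0, 1, 0, 3]


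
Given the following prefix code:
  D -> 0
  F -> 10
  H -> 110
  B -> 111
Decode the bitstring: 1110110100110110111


Decoding step by step:
Bits 111 -> B
Bits 0 -> D
Bits 110 -> H
Bits 10 -> F
Bits 0 -> D
Bits 110 -> H
Bits 110 -> H
Bits 111 -> B


Decoded message: BDHFDHHB


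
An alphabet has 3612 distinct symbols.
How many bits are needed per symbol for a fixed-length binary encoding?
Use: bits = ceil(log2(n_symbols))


log2(3612) = 11.8186
Bracket: 2^11 = 2048 < 3612 <= 2^12 = 4096
So ceil(log2(3612)) = 12

bits = ceil(log2(3612)) = ceil(11.8186) = 12 bits


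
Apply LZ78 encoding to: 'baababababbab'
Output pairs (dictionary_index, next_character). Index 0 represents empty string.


LZ78 encoding steps:
Dictionary: {0: ''}
Step 1: w='' (idx 0), next='b' -> output (0, 'b'), add 'b' as idx 1
Step 2: w='' (idx 0), next='a' -> output (0, 'a'), add 'a' as idx 2
Step 3: w='a' (idx 2), next='b' -> output (2, 'b'), add 'ab' as idx 3
Step 4: w='ab' (idx 3), next='a' -> output (3, 'a'), add 'aba' as idx 4
Step 5: w='b' (idx 1), next='a' -> output (1, 'a'), add 'ba' as idx 5
Step 6: w='b' (idx 1), next='b' -> output (1, 'b'), add 'bb' as idx 6
Step 7: w='ab' (idx 3), end of input -> output (3, '')


Encoded: [(0, 'b'), (0, 'a'), (2, 'b'), (3, 'a'), (1, 'a'), (1, 'b'), (3, '')]


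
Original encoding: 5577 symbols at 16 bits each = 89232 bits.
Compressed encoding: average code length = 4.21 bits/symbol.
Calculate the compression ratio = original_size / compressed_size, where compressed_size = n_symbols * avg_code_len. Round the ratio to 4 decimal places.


original_size = n_symbols * orig_bits = 5577 * 16 = 89232 bits
compressed_size = n_symbols * avg_code_len = 5577 * 4.21 = 23479.17 bits
ratio = original_size / compressed_size = 89232 / 23479.17 = 3.8005

Compression ratio = 3.8005


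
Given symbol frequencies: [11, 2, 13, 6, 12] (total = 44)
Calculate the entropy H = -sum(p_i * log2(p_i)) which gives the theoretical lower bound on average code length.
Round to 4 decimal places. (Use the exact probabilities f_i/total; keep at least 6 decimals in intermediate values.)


Per-symbol terms -p_i * log2(p_i) with p_i = f_i/44:
  p = 11/44 = 0.250000: log2(p) = -2.000000, -p*log2(p) = 0.500000
  p = 2/44 = 0.045455: log2(p) = -4.459432, -p*log2(p) = 0.202701
  p = 13/44 = 0.295455: log2(p) = -1.758992, -p*log2(p) = 0.519702
  p = 6/44 = 0.136364: log2(p) = -2.874469, -p*log2(p) = 0.391973
  p = 12/44 = 0.272727: log2(p) = -1.874469, -p*log2(p) = 0.511219
H = 0.500000 + 0.202701 + 0.519702 + 0.391973 + 0.511219 = 2.125595

H = 2.1256 bits/symbol


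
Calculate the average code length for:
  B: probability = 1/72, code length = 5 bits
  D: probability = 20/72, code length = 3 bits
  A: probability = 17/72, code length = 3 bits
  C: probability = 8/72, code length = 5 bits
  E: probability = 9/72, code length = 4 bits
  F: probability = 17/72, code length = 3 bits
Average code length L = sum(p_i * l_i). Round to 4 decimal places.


Weighted contributions p_i * l_i:
  B: (1/72) * 5 = 5/72
  D: (20/72) * 3 = 60/72
  A: (17/72) * 3 = 51/72
  C: (8/72) * 5 = 40/72
  E: (9/72) * 4 = 36/72
  F: (17/72) * 3 = 51/72
Sum = (5 + 60 + 51 + 40 + 36 + 51)/72 = 243/72

L = 243/72 = 3.3750 bits/symbol


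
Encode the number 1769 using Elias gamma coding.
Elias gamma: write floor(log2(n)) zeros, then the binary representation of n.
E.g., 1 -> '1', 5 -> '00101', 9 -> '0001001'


num_bits = floor(log2(1769)) + 1 = 11
leading_zeros = num_bits - 1 = 10
binary(1769) = 11011101001

Elias gamma(1769) = '0000000000' + '11011101001' = 000000000011011101001 (21 bits)


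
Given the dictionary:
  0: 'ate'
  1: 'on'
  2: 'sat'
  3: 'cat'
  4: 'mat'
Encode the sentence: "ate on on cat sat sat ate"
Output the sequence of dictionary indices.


Look up each word in the dictionary:
  'ate' -> 0
  'on' -> 1
  'on' -> 1
  'cat' -> 3
  'sat' -> 2
  'sat' -> 2
  'ate' -> 0

Encoded: [0, 1, 1, 3, 2, 2, 0]


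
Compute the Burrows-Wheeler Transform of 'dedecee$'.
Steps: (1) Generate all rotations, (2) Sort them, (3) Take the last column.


Rotations (sorted):
  0: $dedecee -> last char: e
  1: cee$dede -> last char: e
  2: decee$de -> last char: e
  3: dedecee$ -> last char: $
  4: e$dedece -> last char: e
  5: ecee$ded -> last char: d
  6: edecee$d -> last char: d
  7: ee$dedec -> last char: c


BWT = eee$eddc


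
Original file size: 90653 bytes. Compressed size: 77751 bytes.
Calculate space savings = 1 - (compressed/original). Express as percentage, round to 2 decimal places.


ratio = compressed/original = 77751/90653 = 0.857677
savings = 1 - ratio = 1 - 0.857677 = 0.142323
as a percentage: 0.142323 * 100 = 14.23%

Space savings = 1 - 77751/90653 = 14.23%


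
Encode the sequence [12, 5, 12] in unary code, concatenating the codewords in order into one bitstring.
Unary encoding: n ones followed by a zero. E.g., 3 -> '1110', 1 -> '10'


Encode each number as n ones followed by a terminating 0:
  12 -> 1111111111110 (13 bits)
  5 -> 111110 (6 bits)
  12 -> 1111111111110 (13 bits)
Total length = 13 + 6 + 13 = 32 bits.

Unary([12, 5, 12]) = 11111111111101111101111111111110 (32 bits)


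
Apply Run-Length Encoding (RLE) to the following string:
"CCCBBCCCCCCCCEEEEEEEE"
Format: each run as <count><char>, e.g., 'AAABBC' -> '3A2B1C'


Scanning runs left to right:
  i=0: run of 'C' x 3 -> '3C'
  i=3: run of 'B' x 2 -> '2B'
  i=5: run of 'C' x 8 -> '8C'
  i=13: run of 'E' x 8 -> '8E'

RLE = 3C2B8C8E


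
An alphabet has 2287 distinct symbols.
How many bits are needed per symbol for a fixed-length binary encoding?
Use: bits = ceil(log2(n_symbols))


log2(2287) = 11.1592
Bracket: 2^11 = 2048 < 2287 <= 2^12 = 4096
So ceil(log2(2287)) = 12

bits = ceil(log2(2287)) = ceil(11.1592) = 12 bits


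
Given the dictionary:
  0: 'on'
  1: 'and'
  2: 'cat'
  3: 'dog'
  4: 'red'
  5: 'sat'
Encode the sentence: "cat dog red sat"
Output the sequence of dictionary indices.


Look up each word in the dictionary:
  'cat' -> 2
  'dog' -> 3
  'red' -> 4
  'sat' -> 5

Encoded: [2, 3, 4, 5]


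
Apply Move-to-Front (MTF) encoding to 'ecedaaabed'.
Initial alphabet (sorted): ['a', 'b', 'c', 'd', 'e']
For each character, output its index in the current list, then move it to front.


MTF encoding:
'e': index 4 in ['a', 'b', 'c', 'd', 'e'] -> ['e', 'a', 'b', 'c', 'd']
'c': index 3 in ['e', 'a', 'b', 'c', 'd'] -> ['c', 'e', 'a', 'b', 'd']
'e': index 1 in ['c', 'e', 'a', 'b', 'd'] -> ['e', 'c', 'a', 'b', 'd']
'd': index 4 in ['e', 'c', 'a', 'b', 'd'] -> ['d', 'e', 'c', 'a', 'b']
'a': index 3 in ['d', 'e', 'c', 'a', 'b'] -> ['a', 'd', 'e', 'c', 'b']
'a': index 0 in ['a', 'd', 'e', 'c', 'b'] -> ['a', 'd', 'e', 'c', 'b']
'a': index 0 in ['a', 'd', 'e', 'c', 'b'] -> ['a', 'd', 'e', 'c', 'b']
'b': index 4 in ['a', 'd', 'e', 'c', 'b'] -> ['b', 'a', 'd', 'e', 'c']
'e': index 3 in ['b', 'a', 'd', 'e', 'c'] -> ['e', 'b', 'a', 'd', 'c']
'd': index 3 in ['e', 'b', 'a', 'd', 'c'] -> ['d', 'e', 'b', 'a', 'c']


Output: [4, 3, 1, 4, 3, 0, 0, 4, 3, 3]


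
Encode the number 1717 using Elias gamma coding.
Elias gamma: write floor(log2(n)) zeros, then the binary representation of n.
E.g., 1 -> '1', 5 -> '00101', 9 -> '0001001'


num_bits = floor(log2(1717)) + 1 = 11
leading_zeros = num_bits - 1 = 10
binary(1717) = 11010110101

Elias gamma(1717) = '0000000000' + '11010110101' = 000000000011010110101 (21 bits)


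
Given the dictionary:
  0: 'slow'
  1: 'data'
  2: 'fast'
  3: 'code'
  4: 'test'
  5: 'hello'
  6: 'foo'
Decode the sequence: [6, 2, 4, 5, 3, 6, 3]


Look up each index in the dictionary:
  6 -> 'foo'
  2 -> 'fast'
  4 -> 'test'
  5 -> 'hello'
  3 -> 'code'
  6 -> 'foo'
  3 -> 'code'

Decoded: "foo fast test hello code foo code"


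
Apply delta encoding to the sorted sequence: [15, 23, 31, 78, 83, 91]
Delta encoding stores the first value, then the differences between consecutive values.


First value: 15
Deltas:
  23 - 15 = 8
  31 - 23 = 8
  78 - 31 = 47
  83 - 78 = 5
  91 - 83 = 8


Delta encoded: [15, 8, 8, 47, 5, 8]


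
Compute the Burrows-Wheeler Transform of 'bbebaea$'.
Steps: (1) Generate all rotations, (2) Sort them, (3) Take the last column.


Rotations (sorted):
  0: $bbebaea -> last char: a
  1: a$bbebae -> last char: e
  2: aea$bbeb -> last char: b
  3: baea$bbe -> last char: e
  4: bbebaea$ -> last char: $
  5: bebaea$b -> last char: b
  6: ea$bbeba -> last char: a
  7: ebaea$bb -> last char: b


BWT = aebe$bab


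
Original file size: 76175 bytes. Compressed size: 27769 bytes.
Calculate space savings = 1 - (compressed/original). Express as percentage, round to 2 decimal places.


ratio = compressed/original = 27769/76175 = 0.364542
savings = 1 - ratio = 1 - 0.364542 = 0.635458
as a percentage: 0.635458 * 100 = 63.55%

Space savings = 1 - 27769/76175 = 63.55%


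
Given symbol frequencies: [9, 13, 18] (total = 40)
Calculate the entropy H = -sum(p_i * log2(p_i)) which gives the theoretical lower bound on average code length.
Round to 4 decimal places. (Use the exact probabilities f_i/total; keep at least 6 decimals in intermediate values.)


Per-symbol terms -p_i * log2(p_i) with p_i = f_i/40:
  p = 9/40 = 0.225000: log2(p) = -2.152003, -p*log2(p) = 0.484201
  p = 13/40 = 0.325000: log2(p) = -1.621488, -p*log2(p) = 0.526984
  p = 18/40 = 0.450000: log2(p) = -1.152003, -p*log2(p) = 0.518401
H = 0.484201 + 0.526984 + 0.518401 = 1.529586

H = 1.5296 bits/symbol


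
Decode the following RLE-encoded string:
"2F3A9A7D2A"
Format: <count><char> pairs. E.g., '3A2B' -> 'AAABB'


Expanding each <count><char> pair:
  2F -> 'FF'
  3A -> 'AAA'
  9A -> 'AAAAAAAAA'
  7D -> 'DDDDDDD'
  2A -> 'AA'

Decoded = FFAAAAAAAAAAAADDDDDDDAA


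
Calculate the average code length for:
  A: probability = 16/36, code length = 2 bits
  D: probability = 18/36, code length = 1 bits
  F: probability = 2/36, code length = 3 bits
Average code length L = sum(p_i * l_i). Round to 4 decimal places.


Weighted contributions p_i * l_i:
  A: (16/36) * 2 = 32/36
  D: (18/36) * 1 = 18/36
  F: (2/36) * 3 = 6/36
Sum = (32 + 18 + 6)/36 = 56/36

L = 56/36 = 1.5556 bits/symbol


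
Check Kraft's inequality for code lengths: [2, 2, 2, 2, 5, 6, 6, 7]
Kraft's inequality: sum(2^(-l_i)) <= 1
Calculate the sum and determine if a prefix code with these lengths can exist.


Sum = 2^(-2) + 2^(-2) + 2^(-2) + 2^(-2) + 2^(-5) + 2^(-6) + 2^(-6) + 2^(-7)
    = 0.25 + 0.25 + 0.25 + 0.25 + 0.03125 + 0.015625 + 0.015625 + 0.0078125
    = 137/128 = 1.0703125
Since 1.0703125 > 1, Kraft's inequality is NOT satisfied.
A prefix code with these lengths CANNOT exist.

Kraft sum = 1.0703125. Not satisfied.


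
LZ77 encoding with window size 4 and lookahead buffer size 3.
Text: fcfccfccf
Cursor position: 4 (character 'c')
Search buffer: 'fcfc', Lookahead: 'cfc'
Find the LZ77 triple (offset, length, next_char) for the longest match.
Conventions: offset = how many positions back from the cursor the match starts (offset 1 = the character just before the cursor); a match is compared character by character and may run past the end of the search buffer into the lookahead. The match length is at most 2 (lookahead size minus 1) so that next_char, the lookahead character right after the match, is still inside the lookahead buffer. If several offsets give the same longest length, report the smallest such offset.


Try each offset into the search buffer:
  offset=1 (pos 3, char 'c'): match length 1
  offset=2 (pos 2, char 'f'): match length 0
  offset=3 (pos 1, char 'c'): match length 2
  offset=4 (pos 0, char 'f'): match length 0
Longest match has length 2 at offset 3.
next_char = character at position 4 + 2 = 6 -> 'c'

Best match: offset=3, length=2 (matching 'cf' starting at position 1)
LZ77 triple: (3, 2, 'c')


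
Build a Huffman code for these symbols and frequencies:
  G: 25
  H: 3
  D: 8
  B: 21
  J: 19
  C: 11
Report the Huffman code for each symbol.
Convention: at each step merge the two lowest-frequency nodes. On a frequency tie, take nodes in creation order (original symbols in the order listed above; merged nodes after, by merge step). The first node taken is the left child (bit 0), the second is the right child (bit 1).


Huffman tree construction:
Step 1: Merge H(3) + D(8) = 11
Step 2: Merge C(11) + (H+D)(11) = 22
Step 3: Merge J(19) + B(21) = 40
Step 4: Merge (C+(H+D))(22) + G(25) = 47
Step 5: Merge (J+B)(40) + ((C+(H+D))+G)(47) = 87
Read each symbol's code off the tree from the root (left child = 0, right child = 1).

Codes:
  G: 11 (length 2)
  H: 1010 (length 4)
  D: 1011 (length 4)
  B: 01 (length 2)
  J: 00 (length 2)
  C: 100 (length 3)
Average code length: 207/87 = 2.3793 bits/symbol


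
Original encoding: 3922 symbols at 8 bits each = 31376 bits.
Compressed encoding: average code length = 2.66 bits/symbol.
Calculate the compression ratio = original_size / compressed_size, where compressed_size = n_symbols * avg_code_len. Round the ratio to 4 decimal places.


original_size = n_symbols * orig_bits = 3922 * 8 = 31376 bits
compressed_size = n_symbols * avg_code_len = 3922 * 2.66 = 10432.52 bits
ratio = original_size / compressed_size = 31376 / 10432.52 = 3.0075

Compression ratio = 3.0075


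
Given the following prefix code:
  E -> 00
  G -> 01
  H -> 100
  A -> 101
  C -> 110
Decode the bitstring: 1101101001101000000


Decoding step by step:
Bits 110 -> C
Bits 110 -> C
Bits 100 -> H
Bits 110 -> C
Bits 100 -> H
Bits 00 -> E
Bits 00 -> E


Decoded message: CCHCHEE


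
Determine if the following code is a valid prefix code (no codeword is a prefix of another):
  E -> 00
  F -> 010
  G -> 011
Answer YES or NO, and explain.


Checking each pair (does one codeword prefix another?):
  E='00' vs F='010': no prefix
  E='00' vs G='011': no prefix
  F='010' vs E='00': no prefix
  F='010' vs G='011': no prefix
  G='011' vs E='00': no prefix
  G='011' vs F='010': no prefix
No violation found over all pairs.

YES -- this is a valid prefix code. No codeword is a prefix of any other codeword.


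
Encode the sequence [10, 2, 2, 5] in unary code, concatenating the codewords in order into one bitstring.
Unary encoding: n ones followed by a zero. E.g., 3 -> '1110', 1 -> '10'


Encode each number as n ones followed by a terminating 0:
  10 -> 11111111110 (11 bits)
  2 -> 110 (3 bits)
  2 -> 110 (3 bits)
  5 -> 111110 (6 bits)
Total length = 11 + 3 + 3 + 6 = 23 bits.

Unary([10, 2, 2, 5]) = 11111111110110110111110 (23 bits)


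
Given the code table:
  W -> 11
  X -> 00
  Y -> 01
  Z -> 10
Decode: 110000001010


Decoding:
11 -> W
00 -> X
00 -> X
00 -> X
10 -> Z
10 -> Z


Result: WXXXZZ


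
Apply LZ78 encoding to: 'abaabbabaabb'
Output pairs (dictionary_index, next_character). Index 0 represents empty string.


LZ78 encoding steps:
Dictionary: {0: ''}
Step 1: w='' (idx 0), next='a' -> output (0, 'a'), add 'a' as idx 1
Step 2: w='' (idx 0), next='b' -> output (0, 'b'), add 'b' as idx 2
Step 3: w='a' (idx 1), next='a' -> output (1, 'a'), add 'aa' as idx 3
Step 4: w='b' (idx 2), next='b' -> output (2, 'b'), add 'bb' as idx 4
Step 5: w='a' (idx 1), next='b' -> output (1, 'b'), add 'ab' as idx 5
Step 6: w='aa' (idx 3), next='b' -> output (3, 'b'), add 'aab' as idx 6
Step 7: w='b' (idx 2), end of input -> output (2, '')


Encoded: [(0, 'a'), (0, 'b'), (1, 'a'), (2, 'b'), (1, 'b'), (3, 'b'), (2, '')]


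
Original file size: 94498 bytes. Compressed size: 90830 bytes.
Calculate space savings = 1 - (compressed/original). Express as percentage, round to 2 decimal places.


ratio = compressed/original = 90830/94498 = 0.961184
savings = 1 - ratio = 1 - 0.961184 = 0.038816
as a percentage: 0.038816 * 100 = 3.88%

Space savings = 1 - 90830/94498 = 3.88%


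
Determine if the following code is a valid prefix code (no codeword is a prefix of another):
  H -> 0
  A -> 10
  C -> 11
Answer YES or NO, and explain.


Checking each pair (does one codeword prefix another?):
  H='0' vs A='10': no prefix
  H='0' vs C='11': no prefix
  A='10' vs H='0': no prefix
  A='10' vs C='11': no prefix
  C='11' vs H='0': no prefix
  C='11' vs A='10': no prefix
No violation found over all pairs.

YES -- this is a valid prefix code. No codeword is a prefix of any other codeword.


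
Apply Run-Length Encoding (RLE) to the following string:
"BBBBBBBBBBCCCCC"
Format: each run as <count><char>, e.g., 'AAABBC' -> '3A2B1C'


Scanning runs left to right:
  i=0: run of 'B' x 10 -> '10B'
  i=10: run of 'C' x 5 -> '5C'

RLE = 10B5C


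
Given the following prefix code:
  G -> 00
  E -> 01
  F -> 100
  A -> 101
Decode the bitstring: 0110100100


Decoding step by step:
Bits 01 -> E
Bits 101 -> A
Bits 00 -> G
Bits 100 -> F


Decoded message: EAGF


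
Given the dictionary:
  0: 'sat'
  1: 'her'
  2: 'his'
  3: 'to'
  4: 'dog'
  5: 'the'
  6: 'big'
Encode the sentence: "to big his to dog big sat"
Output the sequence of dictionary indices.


Look up each word in the dictionary:
  'to' -> 3
  'big' -> 6
  'his' -> 2
  'to' -> 3
  'dog' -> 4
  'big' -> 6
  'sat' -> 0

Encoded: [3, 6, 2, 3, 4, 6, 0]


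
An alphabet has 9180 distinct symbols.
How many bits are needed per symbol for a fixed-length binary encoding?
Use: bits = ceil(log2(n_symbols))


log2(9180) = 13.1643
Bracket: 2^13 = 8192 < 9180 <= 2^14 = 16384
So ceil(log2(9180)) = 14

bits = ceil(log2(9180)) = ceil(13.1643) = 14 bits


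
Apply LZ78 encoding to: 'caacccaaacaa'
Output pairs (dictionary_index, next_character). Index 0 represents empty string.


LZ78 encoding steps:
Dictionary: {0: ''}
Step 1: w='' (idx 0), next='c' -> output (0, 'c'), add 'c' as idx 1
Step 2: w='' (idx 0), next='a' -> output (0, 'a'), add 'a' as idx 2
Step 3: w='a' (idx 2), next='c' -> output (2, 'c'), add 'ac' as idx 3
Step 4: w='c' (idx 1), next='c' -> output (1, 'c'), add 'cc' as idx 4
Step 5: w='a' (idx 2), next='a' -> output (2, 'a'), add 'aa' as idx 5
Step 6: w='ac' (idx 3), next='a' -> output (3, 'a'), add 'aca' as idx 6
Step 7: w='a' (idx 2), end of input -> output (2, '')


Encoded: [(0, 'c'), (0, 'a'), (2, 'c'), (1, 'c'), (2, 'a'), (3, 'a'), (2, '')]


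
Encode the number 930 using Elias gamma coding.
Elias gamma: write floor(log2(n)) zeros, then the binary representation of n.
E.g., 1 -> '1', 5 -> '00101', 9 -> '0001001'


num_bits = floor(log2(930)) + 1 = 10
leading_zeros = num_bits - 1 = 9
binary(930) = 1110100010

Elias gamma(930) = '000000000' + '1110100010' = 0000000001110100010 (19 bits)


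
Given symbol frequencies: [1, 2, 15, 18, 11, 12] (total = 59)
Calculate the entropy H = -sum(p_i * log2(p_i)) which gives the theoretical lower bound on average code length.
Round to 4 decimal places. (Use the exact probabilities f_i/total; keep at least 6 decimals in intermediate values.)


Per-symbol terms -p_i * log2(p_i) with p_i = f_i/59:
  p = 1/59 = 0.016949: log2(p) = -5.882643, -p*log2(p) = 0.099706
  p = 2/59 = 0.033898: log2(p) = -4.882643, -p*log2(p) = 0.165513
  p = 15/59 = 0.254237: log2(p) = -1.975752, -p*log2(p) = 0.502310
  p = 18/59 = 0.305085: log2(p) = -1.712718, -p*log2(p) = 0.522524
  p = 11/59 = 0.186441: log2(p) = -2.423211, -p*log2(p) = 0.451785
  p = 12/59 = 0.203390: log2(p) = -2.297681, -p*log2(p) = 0.467325
H = 0.099706 + 0.165513 + 0.502310 + 0.522524 + 0.451785 + 0.467325 = 2.209163

H = 2.2092 bits/symbol


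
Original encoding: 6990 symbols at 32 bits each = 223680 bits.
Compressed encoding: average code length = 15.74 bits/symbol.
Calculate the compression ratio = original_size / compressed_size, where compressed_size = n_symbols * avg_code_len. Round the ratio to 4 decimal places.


original_size = n_symbols * orig_bits = 6990 * 32 = 223680 bits
compressed_size = n_symbols * avg_code_len = 6990 * 15.74 = 110022.6 bits
ratio = original_size / compressed_size = 223680 / 110022.6 = 2.033

Compression ratio = 2.033


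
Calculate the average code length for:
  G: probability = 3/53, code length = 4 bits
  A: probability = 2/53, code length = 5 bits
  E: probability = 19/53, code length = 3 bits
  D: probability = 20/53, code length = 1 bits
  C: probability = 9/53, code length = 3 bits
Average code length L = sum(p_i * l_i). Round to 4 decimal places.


Weighted contributions p_i * l_i:
  G: (3/53) * 4 = 12/53
  A: (2/53) * 5 = 10/53
  E: (19/53) * 3 = 57/53
  D: (20/53) * 1 = 20/53
  C: (9/53) * 3 = 27/53
Sum = (12 + 10 + 57 + 20 + 27)/53 = 126/53

L = 126/53 = 2.3774 bits/symbol


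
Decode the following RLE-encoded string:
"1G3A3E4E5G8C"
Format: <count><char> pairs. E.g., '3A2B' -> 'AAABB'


Expanding each <count><char> pair:
  1G -> 'G'
  3A -> 'AAA'
  3E -> 'EEE'
  4E -> 'EEEE'
  5G -> 'GGGGG'
  8C -> 'CCCCCCCC'

Decoded = GAAAEEEEEEEGGGGGCCCCCCCC


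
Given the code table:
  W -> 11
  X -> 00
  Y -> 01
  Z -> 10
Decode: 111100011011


Decoding:
11 -> W
11 -> W
00 -> X
01 -> Y
10 -> Z
11 -> W


Result: WWXYZW


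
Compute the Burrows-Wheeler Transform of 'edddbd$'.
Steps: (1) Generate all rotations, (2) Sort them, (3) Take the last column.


Rotations (sorted):
  0: $edddbd -> last char: d
  1: bd$eddd -> last char: d
  2: d$edddb -> last char: b
  3: dbd$edd -> last char: d
  4: ddbd$ed -> last char: d
  5: dddbd$e -> last char: e
  6: edddbd$ -> last char: $


BWT = ddbdde$


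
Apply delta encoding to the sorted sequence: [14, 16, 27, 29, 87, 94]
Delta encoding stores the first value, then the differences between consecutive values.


First value: 14
Deltas:
  16 - 14 = 2
  27 - 16 = 11
  29 - 27 = 2
  87 - 29 = 58
  94 - 87 = 7


Delta encoded: [14, 2, 11, 2, 58, 7]


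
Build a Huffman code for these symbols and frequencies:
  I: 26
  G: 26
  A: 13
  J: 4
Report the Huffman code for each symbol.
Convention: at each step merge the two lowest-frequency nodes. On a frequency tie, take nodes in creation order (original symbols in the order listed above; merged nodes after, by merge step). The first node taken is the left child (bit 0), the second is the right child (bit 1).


Huffman tree construction:
Step 1: Merge J(4) + A(13) = 17
Step 2: Merge (J+A)(17) + I(26) = 43
Step 3: Merge G(26) + ((J+A)+I)(43) = 69
Read each symbol's code off the tree from the root (left child = 0, right child = 1).

Codes:
  I: 11 (length 2)
  G: 0 (length 1)
  A: 101 (length 3)
  J: 100 (length 3)
Average code length: 129/69 = 1.8696 bits/symbol


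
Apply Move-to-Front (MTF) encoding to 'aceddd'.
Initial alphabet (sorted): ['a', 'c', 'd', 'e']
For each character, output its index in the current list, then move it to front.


MTF encoding:
'a': index 0 in ['a', 'c', 'd', 'e'] -> ['a', 'c', 'd', 'e']
'c': index 1 in ['a', 'c', 'd', 'e'] -> ['c', 'a', 'd', 'e']
'e': index 3 in ['c', 'a', 'd', 'e'] -> ['e', 'c', 'a', 'd']
'd': index 3 in ['e', 'c', 'a', 'd'] -> ['d', 'e', 'c', 'a']
'd': index 0 in ['d', 'e', 'c', 'a'] -> ['d', 'e', 'c', 'a']
'd': index 0 in ['d', 'e', 'c', 'a'] -> ['d', 'e', 'c', 'a']


Output: [0, 1, 3, 3, 0, 0]


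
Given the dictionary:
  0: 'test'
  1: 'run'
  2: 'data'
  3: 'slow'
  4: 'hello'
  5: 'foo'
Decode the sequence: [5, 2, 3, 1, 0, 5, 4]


Look up each index in the dictionary:
  5 -> 'foo'
  2 -> 'data'
  3 -> 'slow'
  1 -> 'run'
  0 -> 'test'
  5 -> 'foo'
  4 -> 'hello'

Decoded: "foo data slow run test foo hello"


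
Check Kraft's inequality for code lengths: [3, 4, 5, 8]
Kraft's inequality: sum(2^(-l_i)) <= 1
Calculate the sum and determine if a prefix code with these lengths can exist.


Sum = 2^(-3) + 2^(-4) + 2^(-5) + 2^(-8)
    = 0.125 + 0.0625 + 0.03125 + 0.00390625
    = 57/256 = 0.22265625
Since 0.22265625 <= 1, Kraft's inequality IS satisfied.
A prefix code with these lengths CAN exist.

Kraft sum = 0.22265625. Satisfied.


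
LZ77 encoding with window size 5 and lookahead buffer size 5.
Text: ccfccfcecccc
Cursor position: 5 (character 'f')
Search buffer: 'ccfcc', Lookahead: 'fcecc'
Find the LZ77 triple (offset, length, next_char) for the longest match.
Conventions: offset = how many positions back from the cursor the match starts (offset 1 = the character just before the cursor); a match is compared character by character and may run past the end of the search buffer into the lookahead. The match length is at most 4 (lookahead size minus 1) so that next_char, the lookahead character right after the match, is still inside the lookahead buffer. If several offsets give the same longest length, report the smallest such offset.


Try each offset into the search buffer:
  offset=1 (pos 4, char 'c'): match length 0
  offset=2 (pos 3, char 'c'): match length 0
  offset=3 (pos 2, char 'f'): match length 2
  offset=4 (pos 1, char 'c'): match length 0
  offset=5 (pos 0, char 'c'): match length 0
Longest match has length 2 at offset 3.
next_char = character at position 5 + 2 = 7 -> 'e'

Best match: offset=3, length=2 (matching 'fc' starting at position 2)
LZ77 triple: (3, 2, 'e')


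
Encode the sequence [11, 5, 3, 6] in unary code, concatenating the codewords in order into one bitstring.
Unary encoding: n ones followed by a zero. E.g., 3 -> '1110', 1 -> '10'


Encode each number as n ones followed by a terminating 0:
  11 -> 111111111110 (12 bits)
  5 -> 111110 (6 bits)
  3 -> 1110 (4 bits)
  6 -> 1111110 (7 bits)
Total length = 12 + 6 + 4 + 7 = 29 bits.

Unary([11, 5, 3, 6]) = 11111111111011111011101111110 (29 bits)


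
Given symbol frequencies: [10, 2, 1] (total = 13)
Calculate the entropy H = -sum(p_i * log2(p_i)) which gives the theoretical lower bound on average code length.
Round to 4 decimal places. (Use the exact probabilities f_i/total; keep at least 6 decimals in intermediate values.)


Per-symbol terms -p_i * log2(p_i) with p_i = f_i/13:
  p = 10/13 = 0.769231: log2(p) = -0.378512, -p*log2(p) = 0.291163
  p = 2/13 = 0.153846: log2(p) = -2.700440, -p*log2(p) = 0.415452
  p = 1/13 = 0.076923: log2(p) = -3.700440, -p*log2(p) = 0.284649
H = 0.291163 + 0.415452 + 0.284649 = 0.991264

H = 0.9913 bits/symbol


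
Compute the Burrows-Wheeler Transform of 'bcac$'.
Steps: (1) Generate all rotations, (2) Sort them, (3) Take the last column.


Rotations (sorted):
  0: $bcac -> last char: c
  1: ac$bc -> last char: c
  2: bcac$ -> last char: $
  3: c$bca -> last char: a
  4: cac$b -> last char: b


BWT = cc$ab


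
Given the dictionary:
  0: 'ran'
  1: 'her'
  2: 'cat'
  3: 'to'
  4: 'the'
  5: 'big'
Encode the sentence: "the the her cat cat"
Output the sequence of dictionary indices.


Look up each word in the dictionary:
  'the' -> 4
  'the' -> 4
  'her' -> 1
  'cat' -> 2
  'cat' -> 2

Encoded: [4, 4, 1, 2, 2]


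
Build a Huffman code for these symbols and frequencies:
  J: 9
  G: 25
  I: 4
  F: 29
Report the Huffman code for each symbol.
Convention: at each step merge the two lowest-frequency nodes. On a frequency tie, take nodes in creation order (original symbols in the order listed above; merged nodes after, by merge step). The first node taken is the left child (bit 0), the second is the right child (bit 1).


Huffman tree construction:
Step 1: Merge I(4) + J(9) = 13
Step 2: Merge (I+J)(13) + G(25) = 38
Step 3: Merge F(29) + ((I+J)+G)(38) = 67
Read each symbol's code off the tree from the root (left child = 0, right child = 1).

Codes:
  J: 101 (length 3)
  G: 11 (length 2)
  I: 100 (length 3)
  F: 0 (length 1)
Average code length: 118/67 = 1.7612 bits/symbol


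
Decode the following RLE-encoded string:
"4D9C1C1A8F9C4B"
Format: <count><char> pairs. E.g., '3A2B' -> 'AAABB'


Expanding each <count><char> pair:
  4D -> 'DDDD'
  9C -> 'CCCCCCCCC'
  1C -> 'C'
  1A -> 'A'
  8F -> 'FFFFFFFF'
  9C -> 'CCCCCCCCC'
  4B -> 'BBBB'

Decoded = DDDDCCCCCCCCCCAFFFFFFFFCCCCCCCCCBBBB


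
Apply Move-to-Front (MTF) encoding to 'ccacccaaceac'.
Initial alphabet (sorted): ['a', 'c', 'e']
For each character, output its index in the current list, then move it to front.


MTF encoding:
'c': index 1 in ['a', 'c', 'e'] -> ['c', 'a', 'e']
'c': index 0 in ['c', 'a', 'e'] -> ['c', 'a', 'e']
'a': index 1 in ['c', 'a', 'e'] -> ['a', 'c', 'e']
'c': index 1 in ['a', 'c', 'e'] -> ['c', 'a', 'e']
'c': index 0 in ['c', 'a', 'e'] -> ['c', 'a', 'e']
'c': index 0 in ['c', 'a', 'e'] -> ['c', 'a', 'e']
'a': index 1 in ['c', 'a', 'e'] -> ['a', 'c', 'e']
'a': index 0 in ['a', 'c', 'e'] -> ['a', 'c', 'e']
'c': index 1 in ['a', 'c', 'e'] -> ['c', 'a', 'e']
'e': index 2 in ['c', 'a', 'e'] -> ['e', 'c', 'a']
'a': index 2 in ['e', 'c', 'a'] -> ['a', 'e', 'c']
'c': index 2 in ['a', 'e', 'c'] -> ['c', 'a', 'e']


Output: [1, 0, 1, 1, 0, 0, 1, 0, 1, 2, 2, 2]


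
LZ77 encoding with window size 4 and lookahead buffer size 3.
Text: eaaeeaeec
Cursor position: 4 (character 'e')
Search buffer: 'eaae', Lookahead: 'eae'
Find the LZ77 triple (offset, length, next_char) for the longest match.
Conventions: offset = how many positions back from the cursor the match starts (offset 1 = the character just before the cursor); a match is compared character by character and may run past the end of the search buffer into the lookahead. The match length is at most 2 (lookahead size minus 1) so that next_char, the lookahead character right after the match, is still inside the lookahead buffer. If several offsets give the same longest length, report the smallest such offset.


Try each offset into the search buffer:
  offset=1 (pos 3, char 'e'): match length 1
  offset=2 (pos 2, char 'a'): match length 0
  offset=3 (pos 1, char 'a'): match length 0
  offset=4 (pos 0, char 'e'): match length 2
Longest match has length 2 at offset 4.
next_char = character at position 4 + 2 = 6 -> 'e'

Best match: offset=4, length=2 (matching 'ea' starting at position 0)
LZ77 triple: (4, 2, 'e')


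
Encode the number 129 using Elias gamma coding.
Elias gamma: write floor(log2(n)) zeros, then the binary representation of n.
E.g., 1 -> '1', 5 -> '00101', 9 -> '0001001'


num_bits = floor(log2(129)) + 1 = 8
leading_zeros = num_bits - 1 = 7
binary(129) = 10000001

Elias gamma(129) = '0000000' + '10000001' = 000000010000001 (15 bits)


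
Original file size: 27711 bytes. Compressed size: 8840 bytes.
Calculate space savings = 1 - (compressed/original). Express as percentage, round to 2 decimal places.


ratio = compressed/original = 8840/27711 = 0.319007
savings = 1 - ratio = 1 - 0.319007 = 0.680993
as a percentage: 0.680993 * 100 = 68.1%

Space savings = 1 - 8840/27711 = 68.1%


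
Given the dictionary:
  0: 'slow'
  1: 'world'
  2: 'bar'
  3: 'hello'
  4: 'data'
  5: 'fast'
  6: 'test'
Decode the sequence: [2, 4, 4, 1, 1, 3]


Look up each index in the dictionary:
  2 -> 'bar'
  4 -> 'data'
  4 -> 'data'
  1 -> 'world'
  1 -> 'world'
  3 -> 'hello'

Decoded: "bar data data world world hello"


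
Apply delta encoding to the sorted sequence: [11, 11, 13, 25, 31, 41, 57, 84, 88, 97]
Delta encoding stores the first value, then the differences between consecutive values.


First value: 11
Deltas:
  11 - 11 = 0
  13 - 11 = 2
  25 - 13 = 12
  31 - 25 = 6
  41 - 31 = 10
  57 - 41 = 16
  84 - 57 = 27
  88 - 84 = 4
  97 - 88 = 9


Delta encoded: [11, 0, 2, 12, 6, 10, 16, 27, 4, 9]


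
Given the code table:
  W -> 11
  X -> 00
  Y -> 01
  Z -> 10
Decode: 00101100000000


Decoding:
00 -> X
10 -> Z
11 -> W
00 -> X
00 -> X
00 -> X
00 -> X


Result: XZWXXXX


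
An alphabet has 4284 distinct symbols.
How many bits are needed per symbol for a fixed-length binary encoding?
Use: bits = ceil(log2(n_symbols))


log2(4284) = 12.0647
Bracket: 2^12 = 4096 < 4284 <= 2^13 = 8192
So ceil(log2(4284)) = 13

bits = ceil(log2(4284)) = ceil(12.0647) = 13 bits


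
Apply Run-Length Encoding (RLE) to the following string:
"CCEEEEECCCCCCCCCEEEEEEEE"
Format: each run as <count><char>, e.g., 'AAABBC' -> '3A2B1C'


Scanning runs left to right:
  i=0: run of 'C' x 2 -> '2C'
  i=2: run of 'E' x 5 -> '5E'
  i=7: run of 'C' x 9 -> '9C'
  i=16: run of 'E' x 8 -> '8E'

RLE = 2C5E9C8E
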